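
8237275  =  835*9865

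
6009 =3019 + 2990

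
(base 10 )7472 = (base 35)63h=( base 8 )16460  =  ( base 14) 2A1A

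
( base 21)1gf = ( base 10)792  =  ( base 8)1430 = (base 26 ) 14C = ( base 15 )37C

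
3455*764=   2639620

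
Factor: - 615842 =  - 2^1*17^1 * 59^1*307^1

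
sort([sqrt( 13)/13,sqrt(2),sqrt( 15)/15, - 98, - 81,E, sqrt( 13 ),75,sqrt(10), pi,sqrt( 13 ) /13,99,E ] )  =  [ -98, - 81,sqrt( 15)/15,sqrt( 13)/13,sqrt( 13)/13, sqrt( 2 ),E,E,pi,sqrt( 10),sqrt( 13 ),75, 99 ] 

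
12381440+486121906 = 498503346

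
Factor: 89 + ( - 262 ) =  - 173^1 = - 173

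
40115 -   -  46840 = 86955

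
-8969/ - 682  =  8969/682 = 13.15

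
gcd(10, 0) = 10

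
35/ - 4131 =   -  35/4131 = - 0.01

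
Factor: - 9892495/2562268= - 2^( - 2 )*5^1*193^ ( - 1) * 547^1 * 3319^( - 1 )*3617^1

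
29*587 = 17023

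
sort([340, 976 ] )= [340, 976]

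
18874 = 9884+8990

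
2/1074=1/537=0.00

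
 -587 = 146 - 733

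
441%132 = 45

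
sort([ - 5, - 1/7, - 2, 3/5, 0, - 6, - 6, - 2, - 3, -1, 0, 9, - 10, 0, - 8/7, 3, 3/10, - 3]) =[ - 10, - 6, - 6, - 5,-3, - 3, - 2, -2, - 8/7, -1, - 1/7,0, 0, 0,3/10,3/5,3,9] 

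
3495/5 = 699= 699.00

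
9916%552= 532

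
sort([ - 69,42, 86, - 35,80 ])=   [ - 69, - 35 , 42,80,  86]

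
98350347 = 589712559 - 491362212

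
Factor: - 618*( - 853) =2^1*3^1*103^1*853^1 = 527154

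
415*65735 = 27280025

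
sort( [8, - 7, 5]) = [ - 7, 5,  8 ]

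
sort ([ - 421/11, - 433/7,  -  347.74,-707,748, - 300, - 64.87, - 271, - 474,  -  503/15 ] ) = [-707, - 474, - 347.74,-300, - 271 , - 64.87, - 433/7, - 421/11, - 503/15 , 748]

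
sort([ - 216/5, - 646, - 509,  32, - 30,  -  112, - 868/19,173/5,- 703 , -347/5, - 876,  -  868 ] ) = [ - 876, - 868, - 703, - 646,-509, - 112,-347/5, - 868/19, - 216/5, - 30,32,173/5 ] 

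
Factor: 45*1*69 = 3105   =  3^3*5^1 * 23^1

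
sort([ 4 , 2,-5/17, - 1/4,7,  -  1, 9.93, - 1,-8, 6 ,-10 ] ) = [-10, - 8 ,-1,-1 , - 5/17,-1/4,  2,4,6,7,9.93]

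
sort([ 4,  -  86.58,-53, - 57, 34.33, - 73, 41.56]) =[-86.58, - 73, - 57, - 53, 4, 34.33, 41.56]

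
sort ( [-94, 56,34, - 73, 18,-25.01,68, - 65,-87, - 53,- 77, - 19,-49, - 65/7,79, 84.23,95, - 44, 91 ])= [- 94, - 87, - 77, - 73 , - 65, - 53 ,  -  49, - 44, -25.01, - 19, - 65/7,18,34,56,68, 79,84.23, 91, 95] 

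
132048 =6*22008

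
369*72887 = 26895303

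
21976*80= 1758080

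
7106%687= 236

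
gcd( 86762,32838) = 26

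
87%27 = 6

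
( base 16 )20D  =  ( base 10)525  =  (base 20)165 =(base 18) 1B3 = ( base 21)140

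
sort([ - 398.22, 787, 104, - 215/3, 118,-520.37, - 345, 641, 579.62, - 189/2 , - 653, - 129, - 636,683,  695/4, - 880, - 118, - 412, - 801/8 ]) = [ - 880, - 653, - 636,-520.37, - 412 ,-398.22, - 345, - 129, - 118 , - 801/8, - 189/2,- 215/3, 104 , 118,695/4,579.62, 641, 683, 787] 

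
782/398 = 391/199 = 1.96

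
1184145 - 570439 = 613706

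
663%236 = 191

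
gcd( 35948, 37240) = 76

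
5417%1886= 1645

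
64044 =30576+33468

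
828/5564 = 207/1391=0.15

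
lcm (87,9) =261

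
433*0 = 0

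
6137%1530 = 17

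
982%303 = 73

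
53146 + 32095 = 85241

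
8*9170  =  73360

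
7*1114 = 7798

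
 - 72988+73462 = 474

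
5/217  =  5/217 =0.02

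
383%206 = 177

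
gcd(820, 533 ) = 41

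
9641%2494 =2159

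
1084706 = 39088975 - 38004269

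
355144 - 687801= - 332657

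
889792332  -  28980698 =860811634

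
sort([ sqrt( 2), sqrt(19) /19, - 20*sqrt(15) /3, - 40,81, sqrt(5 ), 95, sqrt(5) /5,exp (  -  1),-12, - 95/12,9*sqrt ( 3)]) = [ - 40, - 20*sqrt(15)/3, - 12,-95/12,sqrt(19)/19,exp( - 1),sqrt( 5 )/5,sqrt(2), sqrt( 5 ), 9*sqrt(3), 81, 95 ]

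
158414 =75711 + 82703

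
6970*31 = 216070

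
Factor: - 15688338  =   - 2^1 * 3^1*19^2*7243^1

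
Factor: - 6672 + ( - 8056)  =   - 14728= - 2^3*7^1*263^1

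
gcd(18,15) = 3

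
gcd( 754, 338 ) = 26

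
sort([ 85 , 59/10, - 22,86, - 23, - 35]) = [ - 35, - 23, - 22,59/10, 85,  86]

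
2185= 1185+1000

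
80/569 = 80/569 = 0.14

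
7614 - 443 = 7171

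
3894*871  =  3391674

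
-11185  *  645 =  - 7214325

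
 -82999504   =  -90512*917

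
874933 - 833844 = 41089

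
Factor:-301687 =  - 29^1 * 101^1 * 103^1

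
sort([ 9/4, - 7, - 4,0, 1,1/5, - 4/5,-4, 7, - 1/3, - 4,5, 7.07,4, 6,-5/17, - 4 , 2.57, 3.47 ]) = [ - 7, - 4, - 4, -4, - 4, - 4/5, - 1/3, - 5/17, 0, 1/5,1,9/4,2.57,3.47,  4, 5,6,  7,7.07]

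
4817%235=117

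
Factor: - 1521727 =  - 43^2*823^1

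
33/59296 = 33/59296 = 0.00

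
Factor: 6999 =3^1*2333^1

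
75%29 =17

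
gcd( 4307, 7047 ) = 1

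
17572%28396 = 17572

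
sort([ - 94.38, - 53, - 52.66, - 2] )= [-94.38,-53,-52.66, - 2 ]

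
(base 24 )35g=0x748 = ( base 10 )1864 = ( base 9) 2501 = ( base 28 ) 2ag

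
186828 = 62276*3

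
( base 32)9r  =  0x13b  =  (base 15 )160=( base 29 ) AP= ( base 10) 315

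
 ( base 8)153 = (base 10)107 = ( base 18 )5h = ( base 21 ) 52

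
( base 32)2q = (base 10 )90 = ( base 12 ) 76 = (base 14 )66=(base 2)1011010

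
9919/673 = 9919/673 = 14.74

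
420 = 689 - 269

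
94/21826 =47/10913= 0.00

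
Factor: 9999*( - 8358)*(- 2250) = 2^2*3^5*5^3*7^1* 11^1*101^1*199^1=188036194500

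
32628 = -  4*( - 8157)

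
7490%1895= 1805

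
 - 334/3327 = -1+2993/3327 = -0.10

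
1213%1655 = 1213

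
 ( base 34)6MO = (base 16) 1E1C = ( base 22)FK8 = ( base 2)1111000011100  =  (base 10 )7708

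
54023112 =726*74412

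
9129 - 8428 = 701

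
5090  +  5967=11057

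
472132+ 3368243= 3840375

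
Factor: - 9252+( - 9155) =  - 79^1 * 233^1 = -18407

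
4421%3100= 1321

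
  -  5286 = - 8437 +3151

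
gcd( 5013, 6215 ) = 1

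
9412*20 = 188240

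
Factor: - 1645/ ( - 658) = 5/2 = 2^(-1)*5^1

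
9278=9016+262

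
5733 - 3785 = 1948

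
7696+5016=12712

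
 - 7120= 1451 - 8571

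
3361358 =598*5621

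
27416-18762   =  8654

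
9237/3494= 9237/3494= 2.64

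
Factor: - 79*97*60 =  - 2^2*3^1*5^1 * 79^1*97^1  =  - 459780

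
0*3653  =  0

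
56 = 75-19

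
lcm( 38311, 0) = 0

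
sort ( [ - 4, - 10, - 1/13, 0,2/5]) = [-10, - 4, - 1/13 , 0, 2/5]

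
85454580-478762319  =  - 393307739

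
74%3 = 2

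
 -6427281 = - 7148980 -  - 721699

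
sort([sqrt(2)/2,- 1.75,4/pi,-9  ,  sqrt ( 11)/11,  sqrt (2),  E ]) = [  -  9, - 1.75,  sqrt( 11 )/11,sqrt( 2) /2, 4/pi, sqrt( 2 ),E ] 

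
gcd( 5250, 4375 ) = 875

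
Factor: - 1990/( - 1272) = 995/636 = 2^ ( - 2 ) * 3^ (-1 ) * 5^1*53^( - 1)*199^1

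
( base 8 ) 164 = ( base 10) 116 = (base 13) 8c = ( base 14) 84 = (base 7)224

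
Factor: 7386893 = 7386893^1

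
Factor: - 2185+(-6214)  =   - 8399  =  - 37^1 * 227^1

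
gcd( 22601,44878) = 1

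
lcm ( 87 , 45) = 1305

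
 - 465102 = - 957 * 486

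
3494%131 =88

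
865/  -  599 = -2 + 333/599 = - 1.44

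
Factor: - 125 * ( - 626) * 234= 18310500 = 2^2 * 3^2*5^3 * 13^1 * 313^1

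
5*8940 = 44700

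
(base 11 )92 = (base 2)1100101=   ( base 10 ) 101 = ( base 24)45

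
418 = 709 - 291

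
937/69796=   937/69796 = 0.01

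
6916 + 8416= 15332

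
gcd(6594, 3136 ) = 14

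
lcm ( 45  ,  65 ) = 585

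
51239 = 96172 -44933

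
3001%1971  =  1030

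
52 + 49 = 101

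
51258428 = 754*67982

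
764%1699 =764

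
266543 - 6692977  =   - 6426434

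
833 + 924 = 1757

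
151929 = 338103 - 186174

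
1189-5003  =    -  3814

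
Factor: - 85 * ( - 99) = 8415 = 3^2*5^1*11^1*17^1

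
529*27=14283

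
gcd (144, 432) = 144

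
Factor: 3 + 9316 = 9319^1 = 9319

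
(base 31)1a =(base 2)101001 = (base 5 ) 131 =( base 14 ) 2d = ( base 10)41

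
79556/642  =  123 + 295/321 = 123.92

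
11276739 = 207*54477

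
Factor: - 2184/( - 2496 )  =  2^(  -  3) * 7^1   =  7/8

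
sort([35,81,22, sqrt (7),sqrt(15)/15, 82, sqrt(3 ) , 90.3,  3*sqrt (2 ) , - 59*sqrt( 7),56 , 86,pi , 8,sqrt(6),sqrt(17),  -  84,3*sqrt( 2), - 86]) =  [- 59*sqrt(7 ),-86, - 84,sqrt( 15) /15,sqrt ( 3), sqrt( 6), sqrt (7 ) , pi,sqrt(17 ), 3 *sqrt( 2 ) , 3*sqrt( 2 ), 8, 22, 35,56 , 81 , 82, 86,90.3 ] 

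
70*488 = 34160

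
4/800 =1/200 = 0.01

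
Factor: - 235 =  - 5^1*47^1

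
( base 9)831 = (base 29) N9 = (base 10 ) 676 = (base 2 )1010100100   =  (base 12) 484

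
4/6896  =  1/1724  =  0.00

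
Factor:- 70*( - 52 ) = 3640 =2^3*5^1*7^1*13^1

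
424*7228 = 3064672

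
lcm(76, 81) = 6156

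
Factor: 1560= 2^3*3^1*5^1 * 13^1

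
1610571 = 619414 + 991157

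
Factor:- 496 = -2^4*31^1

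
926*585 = 541710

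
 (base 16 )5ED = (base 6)11005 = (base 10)1517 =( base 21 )395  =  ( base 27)225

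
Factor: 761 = 761^1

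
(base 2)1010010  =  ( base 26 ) 34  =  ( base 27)31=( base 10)82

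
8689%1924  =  993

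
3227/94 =3227/94  =  34.33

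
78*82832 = 6460896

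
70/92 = 35/46= 0.76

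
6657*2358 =15697206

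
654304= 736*889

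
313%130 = 53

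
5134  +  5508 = 10642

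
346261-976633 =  - 630372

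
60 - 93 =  - 33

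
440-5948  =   - 5508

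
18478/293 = 18478/293 = 63.06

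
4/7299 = 4/7299 =0.00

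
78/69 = 1+3/23=1.13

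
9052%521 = 195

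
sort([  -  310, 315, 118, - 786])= [-786, - 310,  118, 315]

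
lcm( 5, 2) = 10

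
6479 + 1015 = 7494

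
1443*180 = 259740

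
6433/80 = 80+33/80 = 80.41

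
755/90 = 151/18 = 8.39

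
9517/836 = 9517/836 = 11.38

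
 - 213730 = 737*(  -  290) 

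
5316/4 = 1329=1329.00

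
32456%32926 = 32456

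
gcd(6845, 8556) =1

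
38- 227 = -189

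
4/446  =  2/223 = 0.01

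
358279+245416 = 603695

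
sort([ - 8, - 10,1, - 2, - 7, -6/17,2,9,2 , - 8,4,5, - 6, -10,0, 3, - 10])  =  [-10,- 10, - 10, - 8, - 8, - 7,  -  6,-2, - 6/17,  0,1,2,2,3, 4,  5, 9 ] 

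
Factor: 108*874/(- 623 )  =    -  94392/623=-2^3*3^3 * 7^ ( - 1) * 19^1* 23^1*89^(  -  1 )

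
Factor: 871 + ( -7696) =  -3^1*5^2*7^1*13^1 = - 6825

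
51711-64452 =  - 12741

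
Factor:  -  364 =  - 2^2 * 7^1*13^1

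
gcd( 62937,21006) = 27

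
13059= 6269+6790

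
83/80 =83/80 = 1.04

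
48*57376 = 2754048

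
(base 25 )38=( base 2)1010011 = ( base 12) 6b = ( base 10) 83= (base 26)35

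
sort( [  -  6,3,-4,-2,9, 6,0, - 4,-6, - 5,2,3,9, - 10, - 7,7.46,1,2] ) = [-10, - 7,  -  6, - 6, - 5, - 4, - 4, - 2,0 , 1, 2,2,3,3, 6, 7.46,  9, 9]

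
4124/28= 1031/7 = 147.29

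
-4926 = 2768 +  - 7694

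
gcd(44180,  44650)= 470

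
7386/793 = 7386/793 = 9.31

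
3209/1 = 3209  =  3209.00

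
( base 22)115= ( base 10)511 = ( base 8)777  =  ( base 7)1330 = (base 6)2211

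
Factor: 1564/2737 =2^2*7^(  -  1) = 4/7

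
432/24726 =72/4121  =  0.02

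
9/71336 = 9/71336 =0.00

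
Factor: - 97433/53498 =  - 2^(-1)*7^1*23^ ( - 1 )*31^1*449^1*1163^(-1 ) 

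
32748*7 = 229236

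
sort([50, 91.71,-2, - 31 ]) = [-31, - 2, 50,91.71 ]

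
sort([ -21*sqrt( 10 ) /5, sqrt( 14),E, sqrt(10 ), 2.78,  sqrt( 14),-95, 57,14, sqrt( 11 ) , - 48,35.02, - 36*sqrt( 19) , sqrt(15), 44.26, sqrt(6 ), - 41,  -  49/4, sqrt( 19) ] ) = [-36  *sqrt( 19), - 95,  -  48, - 41,  -  21*sqrt( 10)/5, - 49/4,sqrt(6), E,2.78,sqrt( 10 ),sqrt( 11),sqrt( 14 ), sqrt(14) , sqrt( 15) , sqrt( 19 ), 14,35.02 , 44.26, 57]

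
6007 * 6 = 36042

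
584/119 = 584/119  =  4.91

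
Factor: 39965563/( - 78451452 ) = - 2^ ( - 2 )*3^( - 2)*11^1*31^ ( - 1)*70297^( - 1 ) * 3633233^1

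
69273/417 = 23091/139   =  166.12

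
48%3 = 0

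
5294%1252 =286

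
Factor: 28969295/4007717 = 5^1*7^(  -  1)*59^1*251^( - 1)*283^1*347^1 * 2281^( - 1 ) 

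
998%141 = 11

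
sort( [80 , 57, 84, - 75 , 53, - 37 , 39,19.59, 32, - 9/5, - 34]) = [ - 75, - 37, - 34, - 9/5,19.59 , 32, 39, 53  ,  57,80,84]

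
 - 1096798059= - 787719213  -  309078846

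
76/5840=19/1460 = 0.01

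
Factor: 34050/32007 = 2^1*5^2*47^ ( - 1 ) = 50/47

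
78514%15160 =2714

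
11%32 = 11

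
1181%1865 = 1181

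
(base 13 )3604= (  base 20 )J09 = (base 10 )7609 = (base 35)67E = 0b1110110111001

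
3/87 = 1/29 = 0.03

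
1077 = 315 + 762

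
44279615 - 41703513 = 2576102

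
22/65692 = 1/2986 = 0.00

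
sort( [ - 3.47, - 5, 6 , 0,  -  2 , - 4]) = [ - 5, - 4,  -  3.47, -2, 0,6]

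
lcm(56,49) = 392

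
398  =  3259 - 2861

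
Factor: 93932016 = 2^4 *3^1 * 1181^1*1657^1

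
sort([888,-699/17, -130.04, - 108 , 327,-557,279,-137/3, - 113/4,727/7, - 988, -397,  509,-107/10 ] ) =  [-988, - 557 , - 397,  -  130.04, - 108, - 137/3,-699/17,-113/4,-107/10, 727/7, 279,327 , 509, 888]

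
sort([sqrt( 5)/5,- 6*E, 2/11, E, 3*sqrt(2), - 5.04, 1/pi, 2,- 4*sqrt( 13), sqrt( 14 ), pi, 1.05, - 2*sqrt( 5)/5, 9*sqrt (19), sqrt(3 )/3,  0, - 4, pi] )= [-6 * E, - 4*sqrt( 13 ),-5.04, - 4, - 2*sqrt( 5)/5,0, 2/11  ,  1/pi, sqrt(5 ) /5,sqrt( 3 ) /3, 1.05,2, E, pi, pi, sqrt( 14), 3*sqrt( 2), 9 * sqrt ( 19 )]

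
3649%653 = 384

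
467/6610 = 467/6610  =  0.07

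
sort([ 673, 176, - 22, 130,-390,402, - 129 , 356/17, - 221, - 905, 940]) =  [ - 905 ,-390, - 221, - 129, - 22, 356/17, 130 , 176 , 402,673, 940 ]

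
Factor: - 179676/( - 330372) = 3^ ( - 1 )*19^( - 1)*31^1  =  31/57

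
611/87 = 7 + 2/87 = 7.02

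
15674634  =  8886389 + 6788245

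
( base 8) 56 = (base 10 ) 46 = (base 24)1m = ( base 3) 1201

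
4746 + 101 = 4847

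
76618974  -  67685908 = 8933066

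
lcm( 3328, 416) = 3328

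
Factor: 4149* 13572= 56310228 = 2^2*3^4*13^1 * 29^1 * 461^1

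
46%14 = 4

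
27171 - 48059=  - 20888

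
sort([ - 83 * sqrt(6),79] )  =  [ - 83*sqrt(6 ), 79]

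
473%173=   127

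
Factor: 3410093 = 31^1*41^1*2683^1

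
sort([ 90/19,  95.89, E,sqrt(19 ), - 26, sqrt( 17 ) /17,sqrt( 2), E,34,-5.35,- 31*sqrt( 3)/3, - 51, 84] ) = [  -  51, - 26,-31*sqrt (3) /3, - 5.35, sqrt( 17 )/17, sqrt( 2 ), E,E, sqrt( 19), 90/19, 34, 84, 95.89]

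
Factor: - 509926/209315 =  - 2^1*5^( - 1)*41863^( - 1)*254963^1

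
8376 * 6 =50256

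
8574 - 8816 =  - 242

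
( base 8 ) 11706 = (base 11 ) 3892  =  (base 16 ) 13C6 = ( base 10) 5062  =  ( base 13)23C5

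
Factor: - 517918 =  - 2^1*258959^1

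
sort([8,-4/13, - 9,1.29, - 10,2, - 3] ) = [ - 10, - 9, - 3, - 4/13,  1.29, 2,8 ] 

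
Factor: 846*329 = 278334 = 2^1*3^2* 7^1 * 47^2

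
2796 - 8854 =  - 6058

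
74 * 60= 4440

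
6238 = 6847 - 609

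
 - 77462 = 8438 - 85900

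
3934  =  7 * 562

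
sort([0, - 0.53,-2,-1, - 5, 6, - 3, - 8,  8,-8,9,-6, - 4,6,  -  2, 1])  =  [ - 8, - 8,-6,-5 , - 4, - 3 ,-2, - 2,-1,  -  0.53, 0, 1, 6, 6,8, 9]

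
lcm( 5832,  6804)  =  40824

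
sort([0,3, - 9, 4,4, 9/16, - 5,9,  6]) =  [ - 9,-5,  0,9/16,3,  4 , 4, 6, 9]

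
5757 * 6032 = 34726224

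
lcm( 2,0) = 0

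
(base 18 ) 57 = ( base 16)61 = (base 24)41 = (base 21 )4d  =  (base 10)97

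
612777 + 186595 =799372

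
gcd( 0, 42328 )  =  42328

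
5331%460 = 271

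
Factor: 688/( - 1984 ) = - 43/124=- 2^ (- 2) *31^( - 1)*43^1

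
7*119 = 833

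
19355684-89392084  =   - 70036400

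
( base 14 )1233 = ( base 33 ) 2UD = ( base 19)8f8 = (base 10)3181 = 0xc6d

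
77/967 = 77/967 = 0.08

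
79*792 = 62568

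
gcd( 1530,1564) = 34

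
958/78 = 479/39  =  12.28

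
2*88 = 176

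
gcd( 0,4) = 4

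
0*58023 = 0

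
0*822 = 0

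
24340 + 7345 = 31685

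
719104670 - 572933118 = 146171552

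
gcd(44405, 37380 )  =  5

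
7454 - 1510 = 5944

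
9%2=1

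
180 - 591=-411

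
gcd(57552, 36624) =5232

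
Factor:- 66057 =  - 3^1 * 97^1*227^1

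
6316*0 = 0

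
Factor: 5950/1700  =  2^( - 1)*7^1 = 7/2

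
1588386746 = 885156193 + 703230553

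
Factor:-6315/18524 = -2^( - 2 )*3^1*5^1*11^ ( - 1) = - 15/44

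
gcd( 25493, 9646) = 689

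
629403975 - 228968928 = 400435047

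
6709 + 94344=101053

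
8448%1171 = 251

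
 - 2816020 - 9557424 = - 12373444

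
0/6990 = 0 = 0.00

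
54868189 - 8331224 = 46536965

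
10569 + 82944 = 93513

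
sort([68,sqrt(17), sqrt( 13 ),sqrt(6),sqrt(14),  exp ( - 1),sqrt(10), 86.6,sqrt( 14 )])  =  [ exp( - 1),sqrt(6), sqrt( 10),sqrt(13),sqrt(14 ),sqrt ( 14), sqrt( 17),68, 86.6] 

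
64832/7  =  9261 + 5/7= 9261.71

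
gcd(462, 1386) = 462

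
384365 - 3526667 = - 3142302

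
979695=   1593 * 615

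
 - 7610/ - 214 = 35+60/107 = 35.56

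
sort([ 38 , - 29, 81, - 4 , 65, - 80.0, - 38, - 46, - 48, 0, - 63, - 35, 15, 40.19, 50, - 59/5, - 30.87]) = [  -  80.0,  -  63,-48, - 46, - 38, - 35,  -  30.87, - 29, - 59/5,-4, 0, 15 , 38,  40.19, 50  ,  65, 81]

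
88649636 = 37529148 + 51120488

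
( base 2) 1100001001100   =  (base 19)h47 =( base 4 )1201030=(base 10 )6220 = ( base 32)62c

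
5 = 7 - 2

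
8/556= 2/139=0.01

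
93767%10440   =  10247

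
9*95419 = 858771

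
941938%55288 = 2042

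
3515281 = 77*45653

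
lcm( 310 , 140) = 4340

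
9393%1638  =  1203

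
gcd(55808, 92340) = 4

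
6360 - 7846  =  - 1486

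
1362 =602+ 760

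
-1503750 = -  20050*75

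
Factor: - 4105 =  - 5^1 * 821^1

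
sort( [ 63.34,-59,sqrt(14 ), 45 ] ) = [ - 59,sqrt( 14 ),45,63.34]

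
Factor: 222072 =2^3*3^1 *19^1*487^1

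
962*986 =948532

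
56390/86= 28195/43 = 655.70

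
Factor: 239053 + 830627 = 2^4* 3^1*5^1*4457^1=1069680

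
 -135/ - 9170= 27/1834 = 0.01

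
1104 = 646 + 458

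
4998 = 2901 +2097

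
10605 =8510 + 2095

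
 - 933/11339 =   -  1 + 10406/11339 = - 0.08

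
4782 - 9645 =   -  4863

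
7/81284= 1/11612=0.00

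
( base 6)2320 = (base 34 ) g8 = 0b1000101000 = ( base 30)IC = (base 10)552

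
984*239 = 235176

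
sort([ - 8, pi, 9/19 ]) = [ - 8, 9/19,pi ]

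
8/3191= 8/3191=0.00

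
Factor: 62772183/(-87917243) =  - 3^2*41^(  -  1 )*2144323^(  -  1)*6974687^1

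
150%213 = 150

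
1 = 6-5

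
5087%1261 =43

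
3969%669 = 624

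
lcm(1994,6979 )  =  13958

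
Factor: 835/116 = 2^( - 2)*5^1*29^ ( - 1) * 167^1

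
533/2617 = 533/2617 = 0.20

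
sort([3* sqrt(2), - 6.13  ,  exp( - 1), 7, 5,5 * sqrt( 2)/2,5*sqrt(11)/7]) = [ - 6.13,  exp(-1),5 * sqrt( 11 ) /7, 5 * sqrt( 2 )/2, 3*sqrt(2),5,7 ] 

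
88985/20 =17797/4 = 4449.25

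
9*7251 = 65259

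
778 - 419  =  359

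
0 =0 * 99646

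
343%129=85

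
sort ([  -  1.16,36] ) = [ - 1.16, 36]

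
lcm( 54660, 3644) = 54660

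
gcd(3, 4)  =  1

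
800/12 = 200/3 = 66.67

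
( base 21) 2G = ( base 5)213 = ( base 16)3A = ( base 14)42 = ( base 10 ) 58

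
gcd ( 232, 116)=116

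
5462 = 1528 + 3934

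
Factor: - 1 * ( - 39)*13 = 507 = 3^1*13^2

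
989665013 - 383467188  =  606197825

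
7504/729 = 10+214/729= 10.29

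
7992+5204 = 13196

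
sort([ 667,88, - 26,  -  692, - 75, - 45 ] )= [ - 692, - 75,- 45, - 26, 88,667] 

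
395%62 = 23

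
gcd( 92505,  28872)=3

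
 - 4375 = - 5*875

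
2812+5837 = 8649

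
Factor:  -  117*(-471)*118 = 2^1*3^3*13^1*59^1*157^1=6502626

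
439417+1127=440544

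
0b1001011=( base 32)2b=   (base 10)75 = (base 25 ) 30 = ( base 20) 3f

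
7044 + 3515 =10559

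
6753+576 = 7329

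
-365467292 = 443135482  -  808602774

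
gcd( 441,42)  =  21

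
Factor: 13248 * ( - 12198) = -161599104 = - 2^7*3^3  *19^1*23^1*107^1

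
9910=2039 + 7871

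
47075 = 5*9415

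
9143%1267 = 274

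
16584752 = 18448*899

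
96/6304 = 3/197 = 0.02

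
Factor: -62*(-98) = 6076 = 2^2 * 7^2 * 31^1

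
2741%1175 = 391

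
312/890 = 156/445 =0.35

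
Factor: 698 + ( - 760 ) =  -62  =  - 2^1*31^1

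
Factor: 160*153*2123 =2^5*3^2 * 5^1 * 11^1 * 17^1*193^1 = 51971040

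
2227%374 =357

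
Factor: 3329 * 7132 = 2^2 * 1783^1*3329^1 = 23742428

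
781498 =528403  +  253095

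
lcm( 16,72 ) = 144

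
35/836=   35/836=0.04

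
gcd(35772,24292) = 4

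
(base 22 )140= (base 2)1000111100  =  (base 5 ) 4242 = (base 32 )HS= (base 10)572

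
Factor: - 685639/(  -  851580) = 2^ (-2)*3^(  -  3 )*5^ (  -  1)*19^(-1)*59^1*83^( - 1 )*11621^1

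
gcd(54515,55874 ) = 1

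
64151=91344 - 27193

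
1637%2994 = 1637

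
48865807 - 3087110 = 45778697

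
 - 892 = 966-1858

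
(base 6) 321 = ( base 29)45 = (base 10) 121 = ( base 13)94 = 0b1111001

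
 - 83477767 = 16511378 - 99989145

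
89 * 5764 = 512996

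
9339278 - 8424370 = 914908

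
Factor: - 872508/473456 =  - 218127/118364  =  - 2^(-2 )*3^1*7^1*13^1*17^1*47^1*127^( - 1 ) * 233^( - 1)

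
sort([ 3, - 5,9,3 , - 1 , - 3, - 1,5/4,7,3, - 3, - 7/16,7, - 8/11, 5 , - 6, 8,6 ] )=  [ - 6, - 5,- 3 , - 3, - 1, -1, - 8/11, - 7/16, 5/4, 3, 3,3, 5,6,7, 7, 8,9 ]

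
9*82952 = 746568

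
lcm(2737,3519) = 24633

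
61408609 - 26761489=34647120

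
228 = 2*114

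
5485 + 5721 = 11206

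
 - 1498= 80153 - 81651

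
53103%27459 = 25644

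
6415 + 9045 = 15460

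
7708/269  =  28+176/269 = 28.65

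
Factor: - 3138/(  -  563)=2^1*3^1*523^1*563^( - 1 )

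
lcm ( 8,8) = 8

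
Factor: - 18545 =  -  5^1*3709^1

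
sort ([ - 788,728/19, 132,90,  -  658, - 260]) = [ - 788, - 658, - 260, 728/19 , 90 , 132] 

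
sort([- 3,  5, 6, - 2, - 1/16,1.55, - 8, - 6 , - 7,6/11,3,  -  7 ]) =[ - 8, - 7, - 7,-6, - 3 , - 2,-1/16,  6/11,1.55, 3,5,6]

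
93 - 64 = 29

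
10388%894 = 554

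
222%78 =66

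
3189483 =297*10739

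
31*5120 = 158720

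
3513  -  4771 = - 1258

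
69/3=23 = 23.00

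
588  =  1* 588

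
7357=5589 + 1768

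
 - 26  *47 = - 1222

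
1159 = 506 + 653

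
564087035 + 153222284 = 717309319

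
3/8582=3/8582 = 0.00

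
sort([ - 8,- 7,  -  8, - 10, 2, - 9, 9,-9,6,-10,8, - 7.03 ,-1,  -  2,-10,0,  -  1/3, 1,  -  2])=[ - 10, - 10,  -  10,  -  9, - 9  ,-8, - 8,  -  7.03, - 7,  -  2,-2,-1, - 1/3, 0, 1,  2,6 , 8, 9 ] 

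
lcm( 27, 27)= 27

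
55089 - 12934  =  42155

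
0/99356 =0 = 0.00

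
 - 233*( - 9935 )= 2314855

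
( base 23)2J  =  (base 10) 65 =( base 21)32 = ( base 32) 21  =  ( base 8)101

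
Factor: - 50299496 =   -  2^3 * 13^1*483649^1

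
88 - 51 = 37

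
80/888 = 10/111 = 0.09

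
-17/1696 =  - 17/1696 = - 0.01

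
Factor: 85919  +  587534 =673453 = 11^1*61223^1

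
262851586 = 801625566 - 538773980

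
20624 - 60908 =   -  40284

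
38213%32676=5537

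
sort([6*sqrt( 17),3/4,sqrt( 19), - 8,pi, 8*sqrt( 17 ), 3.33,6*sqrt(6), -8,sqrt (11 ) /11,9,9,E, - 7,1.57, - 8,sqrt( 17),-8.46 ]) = [- 8.46, - 8,-8,-8, - 7,sqrt( 11 ) /11,3/4,1.57,  E,pi, 3.33,sqrt( 17 ),  sqrt( 19), 9, 9,6*sqrt (6), 6*  sqrt(17), 8*sqrt( 17) ]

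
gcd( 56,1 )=1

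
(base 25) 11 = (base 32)Q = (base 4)122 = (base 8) 32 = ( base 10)26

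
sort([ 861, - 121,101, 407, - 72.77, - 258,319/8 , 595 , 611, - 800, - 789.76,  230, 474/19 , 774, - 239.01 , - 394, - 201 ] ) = [ - 800, - 789.76,-394,-258, - 239.01, - 201,-121, - 72.77 , 474/19, 319/8,101 , 230, 407,595, 611, 774,861 ]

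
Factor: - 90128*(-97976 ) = 2^7*37^1 * 43^1*131^1*331^1 = 8830380928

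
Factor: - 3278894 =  - 2^1*149^1 * 11003^1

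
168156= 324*519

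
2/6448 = 1/3224 = 0.00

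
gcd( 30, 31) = 1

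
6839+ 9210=16049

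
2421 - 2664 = -243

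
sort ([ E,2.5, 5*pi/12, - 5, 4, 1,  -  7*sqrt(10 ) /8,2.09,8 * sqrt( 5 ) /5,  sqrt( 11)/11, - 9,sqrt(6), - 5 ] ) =[ - 9, - 5 , - 5,-7*sqrt(10 ) /8,sqrt(11)/11,1, 5*pi/12, 2.09,sqrt( 6), 2.5, E, 8*sqrt (5 )/5, 4 ] 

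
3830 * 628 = 2405240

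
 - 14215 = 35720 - 49935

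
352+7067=7419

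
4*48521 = 194084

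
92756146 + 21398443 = 114154589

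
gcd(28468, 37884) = 44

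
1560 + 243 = 1803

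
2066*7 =14462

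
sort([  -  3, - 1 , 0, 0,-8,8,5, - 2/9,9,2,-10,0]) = [ - 10,  -  8, -3,-1, - 2/9,0, 0, 0,2,5,8,9]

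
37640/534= 18820/267=70.49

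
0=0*1137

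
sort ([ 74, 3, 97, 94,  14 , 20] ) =[3,14,  20,74,94,97]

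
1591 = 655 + 936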